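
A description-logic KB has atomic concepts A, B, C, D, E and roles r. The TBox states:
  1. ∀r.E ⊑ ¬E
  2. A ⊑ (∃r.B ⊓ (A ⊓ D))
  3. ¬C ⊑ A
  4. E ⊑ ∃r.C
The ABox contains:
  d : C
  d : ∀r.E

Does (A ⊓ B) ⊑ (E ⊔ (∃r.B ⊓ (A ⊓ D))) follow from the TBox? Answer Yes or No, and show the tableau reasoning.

1. (A ⊓ B) ⊑ (E ⊔ (∃r.B ⊓ (A ⊓ D)))  ⇔  ((A ⊓ B) ⊓ (¬E ⊓ (∀r.¬B ⊔ (¬A ⊔ ¬D)))) unsat w.r.t. T
   all branches close; clash {D, ¬D} at x₀
2. Hence (A ⊓ B) ⊑ (E ⊔ (∃r.B ⊓ (A ⊓ D))): entailed.

Yes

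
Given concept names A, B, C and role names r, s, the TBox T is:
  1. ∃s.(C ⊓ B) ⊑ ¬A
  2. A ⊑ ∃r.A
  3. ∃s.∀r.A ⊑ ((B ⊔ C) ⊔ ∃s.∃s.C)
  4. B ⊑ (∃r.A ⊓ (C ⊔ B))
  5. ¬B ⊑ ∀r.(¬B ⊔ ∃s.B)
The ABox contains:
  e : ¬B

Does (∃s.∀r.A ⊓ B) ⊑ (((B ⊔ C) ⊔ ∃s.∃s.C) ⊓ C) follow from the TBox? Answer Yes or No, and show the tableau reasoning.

1. (∃s.∀r.A ⊓ B) ⊑ (((B ⊔ C) ⊔ ∃s.∃s.C) ⊓ C)  ⇔  ((∃s.∀r.A ⊓ B) ⊓ (((¬B ⊓ ¬C) ⊓ ∀s.∀s.¬C) ⊔ ¬C)) unsat w.r.t. T
   apply at x₀: ∃s.∀r.A⊑((B ⊔ C) ⊔ ∃s.∃s.C); B⊑(∃r.A ⊓ (C ⊔ B))
   open: L(x₀) ⊇ {B, ¬A, ¬C, ∃r.A, ∃s.∀r.A} (+ ∃-successors)
2. Hence (∃s.∀r.A ⊓ B) ⊑ (((B ⊔ C) ⊔ ∃s.∃s.C) ⊓ C): not entailed.

No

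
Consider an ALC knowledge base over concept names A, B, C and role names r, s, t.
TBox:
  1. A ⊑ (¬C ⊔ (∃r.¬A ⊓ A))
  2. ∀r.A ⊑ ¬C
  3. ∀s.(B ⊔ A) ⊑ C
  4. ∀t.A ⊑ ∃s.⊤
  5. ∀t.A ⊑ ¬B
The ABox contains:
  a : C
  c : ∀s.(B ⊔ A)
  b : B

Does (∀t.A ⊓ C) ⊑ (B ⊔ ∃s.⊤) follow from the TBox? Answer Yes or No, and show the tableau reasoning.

Yes

1. (∀t.A ⊓ C) ⊑ (B ⊔ ∃s.⊤)  ⇔  ((∀t.A ⊓ C) ⊓ (¬B ⊓ ∀s.⊥)) unsat w.r.t. T
   all branches close; clash {C, ¬C} at x₀
2. Hence (∀t.A ⊓ C) ⊑ (B ⊔ ∃s.⊤): entailed.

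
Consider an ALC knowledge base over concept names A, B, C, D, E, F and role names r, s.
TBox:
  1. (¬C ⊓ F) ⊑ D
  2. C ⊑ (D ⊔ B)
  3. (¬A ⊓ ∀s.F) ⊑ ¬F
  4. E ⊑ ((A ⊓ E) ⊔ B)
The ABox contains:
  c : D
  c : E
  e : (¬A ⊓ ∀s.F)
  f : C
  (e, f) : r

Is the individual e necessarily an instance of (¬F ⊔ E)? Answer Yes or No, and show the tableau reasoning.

Yes

1. e : (¬F ⊔ E)?  L(e) = {(¬A ⊓ ∀s.F)} ∪ {(F ⊓ ¬E)}
   clash {F, ¬F} at e — e ∈ (¬F ⊔ E)
2. Hence e : (¬F ⊔ E): entailed.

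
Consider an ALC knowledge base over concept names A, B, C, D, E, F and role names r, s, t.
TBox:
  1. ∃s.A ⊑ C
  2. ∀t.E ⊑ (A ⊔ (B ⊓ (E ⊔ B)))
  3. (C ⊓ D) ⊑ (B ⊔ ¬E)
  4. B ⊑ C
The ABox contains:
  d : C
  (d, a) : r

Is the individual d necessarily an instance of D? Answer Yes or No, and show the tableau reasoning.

1. d : D?  L(d) = {C} ∪ {¬D}
   open: L(d) ⊇ {C, ¬D, ∃t.¬E} (+ ∃-successors) — d ∉ D possible
2. Hence d : D: not entailed.

No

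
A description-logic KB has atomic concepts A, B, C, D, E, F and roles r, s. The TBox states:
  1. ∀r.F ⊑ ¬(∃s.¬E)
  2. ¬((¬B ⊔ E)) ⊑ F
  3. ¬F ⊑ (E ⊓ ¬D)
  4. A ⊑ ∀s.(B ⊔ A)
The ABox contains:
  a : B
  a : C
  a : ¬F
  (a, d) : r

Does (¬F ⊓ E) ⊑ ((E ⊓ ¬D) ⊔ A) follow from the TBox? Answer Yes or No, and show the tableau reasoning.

Yes

1. (¬F ⊓ E) ⊑ ((E ⊓ ¬D) ⊔ A)  ⇔  ((¬F ⊓ E) ⊓ ((¬E ⊔ D) ⊓ ¬A)) unsat w.r.t. T
   all branches close; clash {F, ¬F} at x₀
2. Hence (¬F ⊓ E) ⊑ ((E ⊓ ¬D) ⊔ A): entailed.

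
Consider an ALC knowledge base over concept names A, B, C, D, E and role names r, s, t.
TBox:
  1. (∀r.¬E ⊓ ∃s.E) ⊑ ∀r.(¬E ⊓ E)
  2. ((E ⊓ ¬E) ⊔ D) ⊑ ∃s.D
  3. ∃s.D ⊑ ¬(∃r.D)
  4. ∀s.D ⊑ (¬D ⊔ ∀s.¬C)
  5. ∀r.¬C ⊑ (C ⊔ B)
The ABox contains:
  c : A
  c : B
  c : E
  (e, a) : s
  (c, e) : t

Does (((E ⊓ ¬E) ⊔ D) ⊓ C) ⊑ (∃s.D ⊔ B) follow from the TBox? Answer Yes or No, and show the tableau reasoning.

1. (((E ⊓ ¬E) ⊔ D) ⊓ C) ⊑ (∃s.D ⊔ B)  ⇔  ((((E ⊓ ¬E) ⊔ D) ⊓ C) ⊓ (∀s.¬D ⊓ ¬B)) unsat w.r.t. T
   all branches close; clash {D, ¬D} at an ∃-successor
2. Hence (((E ⊓ ¬E) ⊔ D) ⊓ C) ⊑ (∃s.D ⊔ B): entailed.

Yes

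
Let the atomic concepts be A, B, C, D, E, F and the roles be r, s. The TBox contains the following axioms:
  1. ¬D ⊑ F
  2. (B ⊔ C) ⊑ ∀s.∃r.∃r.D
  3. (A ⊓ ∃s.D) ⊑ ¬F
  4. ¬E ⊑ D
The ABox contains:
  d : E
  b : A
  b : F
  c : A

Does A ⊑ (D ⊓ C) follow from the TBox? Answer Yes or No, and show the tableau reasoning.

No

1. A ⊑ (D ⊓ C)  ⇔  (A ⊓ (¬D ⊔ ¬C)) unsat w.r.t. T
   open: L(x₀) ⊇ {A, D, ¬B, ¬C, ∀s.¬D}
2. Hence A ⊑ (D ⊓ C): not entailed.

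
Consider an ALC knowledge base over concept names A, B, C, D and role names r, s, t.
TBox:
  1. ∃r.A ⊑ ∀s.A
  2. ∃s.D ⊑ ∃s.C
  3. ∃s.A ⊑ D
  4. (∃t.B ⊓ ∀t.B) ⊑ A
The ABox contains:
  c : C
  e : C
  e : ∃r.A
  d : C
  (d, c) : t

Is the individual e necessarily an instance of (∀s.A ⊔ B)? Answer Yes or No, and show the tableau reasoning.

Yes

1. e : (∀s.A ⊔ B)?  L(e) = {C, ∃r.A} ∪ {(∃s.¬A ⊓ ¬B)}
   clash {A, ¬A} at an ∃-successor — e ∈ (∀s.A ⊔ B)
2. Hence e : (∀s.A ⊔ B): entailed.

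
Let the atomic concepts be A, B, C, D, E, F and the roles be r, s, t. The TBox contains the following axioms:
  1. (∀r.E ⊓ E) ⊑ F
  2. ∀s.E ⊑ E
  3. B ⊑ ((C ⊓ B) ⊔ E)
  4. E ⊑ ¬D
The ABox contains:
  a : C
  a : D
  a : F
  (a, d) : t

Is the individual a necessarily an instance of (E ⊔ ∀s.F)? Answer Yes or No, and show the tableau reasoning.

No

1. a : (E ⊔ ∀s.F)?  L(a) = {C, D, F} ∪ {(¬E ⊓ ∃s.¬F)}
   open: L(a) ⊇ {C, D, F, ¬B, ¬E, …} (+ ∃-successors) — a ∉ (E ⊔ ∀s.F) possible
2. Hence a : (E ⊔ ∀s.F): not entailed.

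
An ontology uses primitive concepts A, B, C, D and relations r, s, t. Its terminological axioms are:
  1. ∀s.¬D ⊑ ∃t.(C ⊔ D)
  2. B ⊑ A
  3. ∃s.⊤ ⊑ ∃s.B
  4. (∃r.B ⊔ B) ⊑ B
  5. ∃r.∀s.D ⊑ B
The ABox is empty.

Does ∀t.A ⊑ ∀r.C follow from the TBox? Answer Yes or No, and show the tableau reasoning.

No

1. ∀t.A ⊑ ∀r.C  ⇔  (∀t.A ⊓ ∃r.¬C) unsat w.r.t. T
   open: L(x₀) ⊇ {¬B, ∀r.¬B, ∀r.∃s.¬D, ∀s.⊥, ∀t.A, …} (+ ∃-successors)
2. Hence ∀t.A ⊑ ∀r.C: not entailed.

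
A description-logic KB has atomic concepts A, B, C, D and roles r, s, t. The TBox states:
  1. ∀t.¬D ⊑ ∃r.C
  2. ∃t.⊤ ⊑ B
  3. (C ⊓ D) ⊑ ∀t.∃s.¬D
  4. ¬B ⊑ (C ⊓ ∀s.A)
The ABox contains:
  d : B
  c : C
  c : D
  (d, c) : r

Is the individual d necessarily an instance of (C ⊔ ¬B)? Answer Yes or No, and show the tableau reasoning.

1. d : (C ⊔ ¬B)?  L(d) = {B} ∪ {(¬C ⊓ B)}
   open: L(d) ⊇ {B, ¬C, ∃t.D} (+ ∃-successors) — d ∉ (C ⊔ ¬B) possible
2. Hence d : (C ⊔ ¬B): not entailed.

No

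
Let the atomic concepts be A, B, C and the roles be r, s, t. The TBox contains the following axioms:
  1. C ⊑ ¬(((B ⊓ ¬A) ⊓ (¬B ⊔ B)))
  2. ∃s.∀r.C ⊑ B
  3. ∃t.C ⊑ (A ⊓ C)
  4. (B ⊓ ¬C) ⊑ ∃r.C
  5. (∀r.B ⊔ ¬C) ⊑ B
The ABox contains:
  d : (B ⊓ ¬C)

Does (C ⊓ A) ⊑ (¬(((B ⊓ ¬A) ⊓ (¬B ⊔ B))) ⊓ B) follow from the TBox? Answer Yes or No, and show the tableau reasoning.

1. (C ⊓ A) ⊑ (¬(((B ⊓ ¬A) ⊓ (¬B ⊔ B))) ⊓ B)  ⇔  ((C ⊓ A) ⊓ (((B ⊓ ¬A) ⊓ (¬B ⊔ B)) ⊔ ¬B)) unsat w.r.t. T
   apply at x₀: C⊑¬(((B ⊓ ¬A) ⊓ (¬B ⊔ B)))
   open: L(x₀) ⊇ {A, C, ¬B, ∀s.∃r.¬C, ∀t.¬C, …} (+ ∃-successors)
2. Hence (C ⊓ A) ⊑ (¬(((B ⊓ ¬A) ⊓ (¬B ⊔ B))) ⊓ B): not entailed.

No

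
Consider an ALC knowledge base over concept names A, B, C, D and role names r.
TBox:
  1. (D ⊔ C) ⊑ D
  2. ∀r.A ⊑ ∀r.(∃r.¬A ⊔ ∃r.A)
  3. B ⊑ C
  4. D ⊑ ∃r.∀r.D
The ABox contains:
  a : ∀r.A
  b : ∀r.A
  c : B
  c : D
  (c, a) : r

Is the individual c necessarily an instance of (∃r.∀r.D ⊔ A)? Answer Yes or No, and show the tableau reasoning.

1. c : (∃r.∀r.D ⊔ A)?  L(c) = {B, D} ∪ {(∀r.∃r.¬D ⊓ ¬A)}
   clash {D, ¬D} at an ∃-successor — c ∈ (∃r.∀r.D ⊔ A)
2. Hence c : (∃r.∀r.D ⊔ A): entailed.

Yes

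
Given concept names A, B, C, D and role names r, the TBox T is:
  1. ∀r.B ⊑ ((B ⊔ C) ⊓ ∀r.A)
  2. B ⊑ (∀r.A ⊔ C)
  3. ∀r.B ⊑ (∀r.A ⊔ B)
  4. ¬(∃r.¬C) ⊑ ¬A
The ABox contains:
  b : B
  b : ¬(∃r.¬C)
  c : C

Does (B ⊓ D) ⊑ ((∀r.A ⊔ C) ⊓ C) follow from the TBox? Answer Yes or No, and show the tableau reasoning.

No

1. (B ⊓ D) ⊑ ((∀r.A ⊔ C) ⊓ C)  ⇔  ((B ⊓ D) ⊓ ((∃r.¬A ⊓ ¬C) ⊔ ¬C)) unsat w.r.t. T
   apply at x₀: B⊑(∀r.A ⊔ C)
   open: L(x₀) ⊇ {B, D, ¬C, ∀r.A, ∃r.¬B, …} (+ ∃-successors)
2. Hence (B ⊓ D) ⊑ ((∀r.A ⊔ C) ⊓ C): not entailed.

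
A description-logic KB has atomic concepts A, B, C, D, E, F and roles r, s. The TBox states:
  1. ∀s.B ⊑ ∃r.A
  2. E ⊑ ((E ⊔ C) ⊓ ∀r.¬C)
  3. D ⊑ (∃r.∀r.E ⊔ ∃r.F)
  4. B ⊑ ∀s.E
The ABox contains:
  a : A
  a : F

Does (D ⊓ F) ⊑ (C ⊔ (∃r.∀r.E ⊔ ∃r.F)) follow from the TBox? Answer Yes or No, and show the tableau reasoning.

1. (D ⊓ F) ⊑ (C ⊔ (∃r.∀r.E ⊔ ∃r.F))  ⇔  ((D ⊓ F) ⊓ (¬C ⊓ (∀r.∃r.¬E ⊓ ∀r.¬F))) unsat w.r.t. T
   all branches close; clash {C, ¬C} at x₀
2. Hence (D ⊓ F) ⊑ (C ⊔ (∃r.∀r.E ⊔ ∃r.F)): entailed.

Yes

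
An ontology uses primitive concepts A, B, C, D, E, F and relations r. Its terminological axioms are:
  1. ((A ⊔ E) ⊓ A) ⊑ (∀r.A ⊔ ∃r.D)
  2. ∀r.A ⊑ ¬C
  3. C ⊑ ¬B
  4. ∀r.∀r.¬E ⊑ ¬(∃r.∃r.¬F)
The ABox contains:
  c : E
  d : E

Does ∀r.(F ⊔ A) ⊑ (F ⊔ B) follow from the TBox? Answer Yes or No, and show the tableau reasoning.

1. ∀r.(F ⊔ A) ⊑ (F ⊔ B)  ⇔  (∀r.(F ⊔ A) ⊓ (¬F ⊓ ¬B)) unsat w.r.t. T
   open: L(x₀) ⊇ {¬A, ¬B, ¬E, ¬F, ∀r.(F ⊔ A), …} (+ ∃-successors)
2. Hence ∀r.(F ⊔ A) ⊑ (F ⊔ B): not entailed.

No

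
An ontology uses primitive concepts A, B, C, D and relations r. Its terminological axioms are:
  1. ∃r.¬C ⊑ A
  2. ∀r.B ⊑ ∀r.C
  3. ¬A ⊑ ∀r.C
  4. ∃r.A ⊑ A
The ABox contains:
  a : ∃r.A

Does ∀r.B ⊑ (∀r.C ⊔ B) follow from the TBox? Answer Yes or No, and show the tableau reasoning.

1. ∀r.B ⊑ (∀r.C ⊔ B)  ⇔  (∀r.B ⊓ (∃r.¬C ⊓ ¬B)) unsat w.r.t. T
   all branches close; clash {C, ¬C} at an ∃-successor
2. Hence ∀r.B ⊑ (∀r.C ⊔ B): entailed.

Yes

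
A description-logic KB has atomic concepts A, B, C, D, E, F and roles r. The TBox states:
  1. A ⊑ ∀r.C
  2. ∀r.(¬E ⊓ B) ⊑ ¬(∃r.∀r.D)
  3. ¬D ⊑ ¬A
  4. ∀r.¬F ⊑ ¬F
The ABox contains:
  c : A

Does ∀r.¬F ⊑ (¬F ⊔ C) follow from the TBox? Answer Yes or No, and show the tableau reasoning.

1. ∀r.¬F ⊑ (¬F ⊔ C)  ⇔  (∀r.¬F ⊓ (F ⊓ ¬C)) unsat w.r.t. T
   all branches close; clash {F, ¬F} at x₀
2. Hence ∀r.¬F ⊑ (¬F ⊔ C): entailed.

Yes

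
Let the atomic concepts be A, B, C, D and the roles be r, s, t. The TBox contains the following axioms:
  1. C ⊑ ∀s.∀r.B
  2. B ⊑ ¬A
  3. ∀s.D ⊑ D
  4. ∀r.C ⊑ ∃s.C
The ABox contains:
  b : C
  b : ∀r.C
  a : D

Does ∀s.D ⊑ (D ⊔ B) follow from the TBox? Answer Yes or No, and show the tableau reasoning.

1. ∀s.D ⊑ (D ⊔ B)  ⇔  (∀s.D ⊓ (¬D ⊓ ¬B)) unsat w.r.t. T
   all branches close; clash {D, ¬D} at x₀
2. Hence ∀s.D ⊑ (D ⊔ B): entailed.

Yes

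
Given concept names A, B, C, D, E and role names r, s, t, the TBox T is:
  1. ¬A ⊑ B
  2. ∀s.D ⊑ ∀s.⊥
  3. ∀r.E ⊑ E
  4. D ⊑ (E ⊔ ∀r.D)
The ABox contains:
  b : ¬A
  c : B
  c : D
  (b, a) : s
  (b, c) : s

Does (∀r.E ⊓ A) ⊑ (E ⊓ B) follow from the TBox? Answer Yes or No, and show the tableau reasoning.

1. (∀r.E ⊓ A) ⊑ (E ⊓ B)  ⇔  ((∀r.E ⊓ A) ⊓ (¬E ⊔ ¬B)) unsat w.r.t. T
   apply at x₀: ∀r.E⊑E
   open: L(x₀) ⊇ {A, E, ¬B, ¬D, ∀r.E, …} (+ ∃-successors)
2. Hence (∀r.E ⊓ A) ⊑ (E ⊓ B): not entailed.

No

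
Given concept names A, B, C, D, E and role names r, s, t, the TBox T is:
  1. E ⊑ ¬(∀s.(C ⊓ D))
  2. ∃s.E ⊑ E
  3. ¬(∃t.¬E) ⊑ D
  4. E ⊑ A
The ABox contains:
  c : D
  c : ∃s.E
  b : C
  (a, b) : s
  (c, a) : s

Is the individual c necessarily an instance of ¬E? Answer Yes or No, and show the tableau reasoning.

1. c : ¬E?  L(c) = {D, ∃s.E} ∪ {E}
   apply at c: E⊑¬(∀s.(C ⊓ D)); E⊑A
   open: L(c) ⊇ {A, D, E, ∃s.(¬C ⊔ ¬D), ∃s.E} (+ ∃-successors) — c ∉ ¬E possible
2. Hence c : ¬E: not entailed.

No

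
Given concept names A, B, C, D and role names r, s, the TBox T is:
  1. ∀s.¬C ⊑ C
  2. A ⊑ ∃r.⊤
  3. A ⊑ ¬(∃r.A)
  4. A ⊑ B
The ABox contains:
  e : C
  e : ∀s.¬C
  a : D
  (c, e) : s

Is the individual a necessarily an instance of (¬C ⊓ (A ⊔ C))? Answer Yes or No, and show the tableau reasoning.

No

1. a : (¬C ⊓ (A ⊔ C))?  L(a) = {D} ∪ {(C ⊔ (¬A ⊓ ¬C))}
   open: L(a) ⊇ {C, D, ¬A, ∃s.C} (+ ∃-successors) — a ∉ (¬C ⊓ (A ⊔ C)) possible
2. Hence a : (¬C ⊓ (A ⊔ C)): not entailed.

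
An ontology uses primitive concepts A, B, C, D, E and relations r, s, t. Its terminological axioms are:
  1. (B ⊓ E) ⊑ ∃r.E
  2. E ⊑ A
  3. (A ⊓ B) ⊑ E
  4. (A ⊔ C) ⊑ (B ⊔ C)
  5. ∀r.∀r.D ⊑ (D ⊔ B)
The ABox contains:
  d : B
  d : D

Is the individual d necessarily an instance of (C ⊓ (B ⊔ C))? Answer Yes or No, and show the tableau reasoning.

1. d : (C ⊓ (B ⊔ C))?  L(d) = {B, D} ∪ {(¬C ⊔ (¬B ⊓ ¬C))}
   open: L(d) ⊇ {B, D, ¬A, ¬C, ¬E, …} (+ ∃-successors) — d ∉ (C ⊓ (B ⊔ C)) possible
2. Hence d : (C ⊓ (B ⊔ C)): not entailed.

No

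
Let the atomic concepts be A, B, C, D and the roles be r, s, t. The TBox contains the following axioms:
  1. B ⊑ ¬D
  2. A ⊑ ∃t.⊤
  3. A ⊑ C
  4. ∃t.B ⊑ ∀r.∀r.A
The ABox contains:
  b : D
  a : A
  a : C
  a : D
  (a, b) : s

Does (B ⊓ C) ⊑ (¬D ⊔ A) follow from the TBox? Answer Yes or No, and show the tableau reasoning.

1. (B ⊓ C) ⊑ (¬D ⊔ A)  ⇔  ((B ⊓ C) ⊓ (D ⊓ ¬A)) unsat w.r.t. T
   all branches close; clash {D, ¬D} at x₀
2. Hence (B ⊓ C) ⊑ (¬D ⊔ A): entailed.

Yes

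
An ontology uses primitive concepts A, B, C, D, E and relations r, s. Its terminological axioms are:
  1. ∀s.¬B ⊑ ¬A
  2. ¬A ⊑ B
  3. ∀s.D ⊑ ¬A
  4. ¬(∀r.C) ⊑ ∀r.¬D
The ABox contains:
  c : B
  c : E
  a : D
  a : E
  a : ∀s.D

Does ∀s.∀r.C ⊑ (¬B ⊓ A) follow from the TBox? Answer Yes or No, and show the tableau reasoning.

No

1. ∀s.∀r.C ⊑ (¬B ⊓ A)  ⇔  (∀s.∀r.C ⊓ (B ⊔ ¬A)) unsat w.r.t. T
   open: L(x₀) ⊇ {A, B, ∀r.C, ∀s.∀r.C, ∃s.B, …} (+ ∃-successors)
2. Hence ∀s.∀r.C ⊑ (¬B ⊓ A): not entailed.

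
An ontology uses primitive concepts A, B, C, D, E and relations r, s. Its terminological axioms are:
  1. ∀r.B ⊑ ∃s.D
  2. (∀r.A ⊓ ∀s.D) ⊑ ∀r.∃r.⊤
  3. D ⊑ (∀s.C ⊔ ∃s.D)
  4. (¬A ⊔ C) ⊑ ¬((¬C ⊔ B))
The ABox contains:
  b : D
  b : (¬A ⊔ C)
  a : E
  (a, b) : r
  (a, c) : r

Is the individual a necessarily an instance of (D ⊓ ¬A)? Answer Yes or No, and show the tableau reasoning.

No

1. a : (D ⊓ ¬A)?  L(a) = {E} ∪ {(¬D ⊔ A)}
   open: L(a) ⊇ {A, E, ¬C, ¬D, ∃r.¬A, …} (+ ∃-successors) — a ∉ (D ⊓ ¬A) possible
2. Hence a : (D ⊓ ¬A): not entailed.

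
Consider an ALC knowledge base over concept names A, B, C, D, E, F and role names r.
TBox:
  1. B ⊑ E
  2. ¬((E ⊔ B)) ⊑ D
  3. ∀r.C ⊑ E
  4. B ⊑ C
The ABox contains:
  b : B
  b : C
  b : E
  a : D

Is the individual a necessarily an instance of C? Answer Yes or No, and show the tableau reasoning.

No

1. a : C?  L(a) = {D} ∪ {¬C}
   open: L(a) ⊇ {D, ¬B, ¬C, ∃r.¬C} (+ ∃-successors) — a ∉ C possible
2. Hence a : C: not entailed.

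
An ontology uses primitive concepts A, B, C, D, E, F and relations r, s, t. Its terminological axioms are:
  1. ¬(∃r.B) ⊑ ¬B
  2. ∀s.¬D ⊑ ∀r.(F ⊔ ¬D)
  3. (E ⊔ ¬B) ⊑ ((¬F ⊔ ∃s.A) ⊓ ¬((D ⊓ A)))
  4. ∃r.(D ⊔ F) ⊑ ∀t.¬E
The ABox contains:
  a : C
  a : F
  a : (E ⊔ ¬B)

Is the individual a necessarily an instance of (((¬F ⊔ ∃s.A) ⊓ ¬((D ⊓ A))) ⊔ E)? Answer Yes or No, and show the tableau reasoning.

Yes

1. a : (((¬F ⊔ ∃s.A) ⊓ ¬((D ⊓ A))) ⊔ E)?  L(a) = {C, F, (E ⊔ ¬B)} ∪ {(((F ⊓ ∀s.¬A) ⊔ (D ⊓ A)) ⊓ ¬E)}
   clash {A, ¬A} at a — a ∈ (((¬F ⊔ ∃s.A) ⊓ ¬((D ⊓ A))) ⊔ E)
2. Hence a : (((¬F ⊔ ∃s.A) ⊓ ¬((D ⊓ A))) ⊔ E): entailed.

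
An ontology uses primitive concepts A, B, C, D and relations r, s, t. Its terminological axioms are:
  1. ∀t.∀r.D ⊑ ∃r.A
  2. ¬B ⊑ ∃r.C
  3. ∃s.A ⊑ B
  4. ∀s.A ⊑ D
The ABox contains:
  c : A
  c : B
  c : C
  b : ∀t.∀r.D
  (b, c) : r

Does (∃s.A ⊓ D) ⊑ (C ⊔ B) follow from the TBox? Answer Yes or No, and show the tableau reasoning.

Yes

1. (∃s.A ⊓ D) ⊑ (C ⊔ B)  ⇔  ((∃s.A ⊓ D) ⊓ (¬C ⊓ ¬B)) unsat w.r.t. T
   all branches close; clash {B, ¬B} at x₀
2. Hence (∃s.A ⊓ D) ⊑ (C ⊔ B): entailed.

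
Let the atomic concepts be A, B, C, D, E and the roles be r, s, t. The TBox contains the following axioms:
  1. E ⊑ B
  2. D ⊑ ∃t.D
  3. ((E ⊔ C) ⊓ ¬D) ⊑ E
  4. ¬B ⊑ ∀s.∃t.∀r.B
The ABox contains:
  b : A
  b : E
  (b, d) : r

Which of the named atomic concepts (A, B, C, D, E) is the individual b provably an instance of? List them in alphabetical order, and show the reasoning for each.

1. b : A?  L(b) = {A, E} ∪ {¬A}
   clash {A, ¬A} at b — b ∈ A
2. b : B?  L(b) = {A, E} ∪ {¬B}
   clash {B, ¬B} at b — b ∈ B
3. b : C?  L(b) = {A, E} ∪ {¬C}
   apply at b: E⊑B
   open: L(b) ⊇ {A, B, E, ¬C, ¬D} — b ∉ C possible
4. b : D?  L(b) = {A, E} ∪ {¬D}
   apply at b: E⊑B
   open: L(b) ⊇ {A, B, E, ¬D} — b ∉ D possible
5. b : E?  L(b) = {A, E} ∪ {¬E}
   clash {E, ¬E} at b — b ∈ E
6. Entailed for b: {A, B, E}

{A, B, E}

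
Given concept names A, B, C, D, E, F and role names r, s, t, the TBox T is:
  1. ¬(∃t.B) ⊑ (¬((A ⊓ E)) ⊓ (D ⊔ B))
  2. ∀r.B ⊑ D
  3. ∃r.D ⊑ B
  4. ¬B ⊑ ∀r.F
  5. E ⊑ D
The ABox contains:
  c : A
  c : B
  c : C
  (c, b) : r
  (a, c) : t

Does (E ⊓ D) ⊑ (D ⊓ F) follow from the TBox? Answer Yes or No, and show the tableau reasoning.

No

1. (E ⊓ D) ⊑ (D ⊓ F)  ⇔  ((E ⊓ D) ⊓ (¬D ⊔ ¬F)) unsat w.r.t. T
   open: L(x₀) ⊇ {B, D, E, ¬F, ∃t.B} (+ ∃-successors)
2. Hence (E ⊓ D) ⊑ (D ⊓ F): not entailed.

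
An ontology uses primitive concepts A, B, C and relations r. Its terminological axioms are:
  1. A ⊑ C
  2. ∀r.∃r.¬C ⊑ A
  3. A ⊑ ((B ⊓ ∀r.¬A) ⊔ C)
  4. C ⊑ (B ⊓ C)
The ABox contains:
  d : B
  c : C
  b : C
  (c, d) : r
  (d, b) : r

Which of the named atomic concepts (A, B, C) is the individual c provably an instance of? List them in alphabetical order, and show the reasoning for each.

{B, C}

1. c : A?  L(c) = {C} ∪ {¬A}
   apply at c: C⊑(B ⊓ C)
   open: L(c) ⊇ {B, C, ¬A, ∃r.∀r.C} (+ ∃-successors) — c ∉ A possible
2. c : B?  L(c) = {C} ∪ {¬B}
   clash {B, ¬B} at c — c ∈ B
3. c : C?  L(c) = {C} ∪ {¬C}
   clash {C, ¬C} at c — c ∈ C
4. Entailed for c: {B, C}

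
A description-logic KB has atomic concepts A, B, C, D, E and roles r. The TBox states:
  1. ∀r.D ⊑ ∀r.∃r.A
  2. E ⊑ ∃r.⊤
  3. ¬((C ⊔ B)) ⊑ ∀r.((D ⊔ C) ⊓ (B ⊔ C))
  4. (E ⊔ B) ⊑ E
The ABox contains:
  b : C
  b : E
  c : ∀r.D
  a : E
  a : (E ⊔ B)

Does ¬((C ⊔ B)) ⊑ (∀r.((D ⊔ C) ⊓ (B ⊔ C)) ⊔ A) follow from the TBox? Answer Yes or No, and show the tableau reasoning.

Yes

1. ¬((C ⊔ B)) ⊑ (∀r.((D ⊔ C) ⊓ (B ⊔ C)) ⊔ A)  ⇔  ((¬C ⊓ ¬B) ⊓ (∃r.((¬D ⊓ ¬C) ⊔ (¬B ⊓ ¬C)) ⊓ ¬A)) unsat w.r.t. T
   all branches close; clash {C, ¬C} at an ∃-successor
2. Hence ¬((C ⊔ B)) ⊑ (∀r.((D ⊔ C) ⊓ (B ⊔ C)) ⊔ A): entailed.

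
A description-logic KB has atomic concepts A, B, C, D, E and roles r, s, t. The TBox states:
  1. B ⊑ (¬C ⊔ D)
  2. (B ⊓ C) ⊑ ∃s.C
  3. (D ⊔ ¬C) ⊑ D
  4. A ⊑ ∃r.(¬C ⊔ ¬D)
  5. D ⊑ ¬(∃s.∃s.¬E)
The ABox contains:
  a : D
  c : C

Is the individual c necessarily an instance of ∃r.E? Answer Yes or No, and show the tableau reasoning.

No

1. c : ∃r.E?  L(c) = {C} ∪ {∀r.¬E}
   open: L(c) ⊇ {C, ¬A, ¬B, ¬D, ∀r.¬E} — c ∉ ∃r.E possible
2. Hence c : ∃r.E: not entailed.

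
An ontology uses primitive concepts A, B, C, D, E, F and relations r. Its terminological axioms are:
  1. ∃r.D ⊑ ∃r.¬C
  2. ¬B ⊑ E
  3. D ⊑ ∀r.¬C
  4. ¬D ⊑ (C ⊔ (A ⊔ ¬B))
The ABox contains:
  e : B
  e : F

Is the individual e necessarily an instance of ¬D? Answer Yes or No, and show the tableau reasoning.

No

1. e : ¬D?  L(e) = {B, F} ∪ {D}
   apply at e: D⊑∀r.¬C
   open: L(e) ⊇ {B, D, F, ∀r.¬C, ∀r.¬D} — e ∉ ¬D possible
2. Hence e : ¬D: not entailed.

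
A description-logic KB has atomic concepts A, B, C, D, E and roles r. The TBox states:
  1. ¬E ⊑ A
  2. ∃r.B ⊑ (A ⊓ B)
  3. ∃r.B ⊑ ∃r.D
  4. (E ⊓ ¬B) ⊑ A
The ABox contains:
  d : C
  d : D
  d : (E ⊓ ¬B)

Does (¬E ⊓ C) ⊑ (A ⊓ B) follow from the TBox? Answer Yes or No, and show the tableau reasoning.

1. (¬E ⊓ C) ⊑ (A ⊓ B)  ⇔  ((¬E ⊓ C) ⊓ (¬A ⊔ ¬B)) unsat w.r.t. T
   apply at x₀: ¬E⊑A
   open: L(x₀) ⊇ {A, C, ¬B, ¬E, ∀r.¬B}
2. Hence (¬E ⊓ C) ⊑ (A ⊓ B): not entailed.

No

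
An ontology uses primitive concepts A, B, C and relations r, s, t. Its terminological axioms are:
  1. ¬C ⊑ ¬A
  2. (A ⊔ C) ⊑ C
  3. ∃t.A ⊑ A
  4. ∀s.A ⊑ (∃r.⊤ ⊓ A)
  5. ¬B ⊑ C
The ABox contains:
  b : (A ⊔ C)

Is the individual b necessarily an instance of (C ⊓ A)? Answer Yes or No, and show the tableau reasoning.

1. b : (C ⊓ A)?  L(b) = {(A ⊔ C)} ∪ {(¬C ⊔ ¬A)}
   apply at b: (A ⊔ C)⊑C
   open: L(b) ⊇ {C, ¬A, ∀t.¬A, ∃s.¬A} (+ ∃-successors) — b ∉ (C ⊓ A) possible
2. Hence b : (C ⊓ A): not entailed.

No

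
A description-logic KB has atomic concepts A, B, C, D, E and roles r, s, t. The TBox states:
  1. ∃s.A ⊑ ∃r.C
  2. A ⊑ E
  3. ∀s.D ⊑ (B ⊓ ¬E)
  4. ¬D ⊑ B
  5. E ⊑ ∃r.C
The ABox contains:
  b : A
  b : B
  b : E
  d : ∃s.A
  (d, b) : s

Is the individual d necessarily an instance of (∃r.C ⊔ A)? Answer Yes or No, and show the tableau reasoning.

1. d : (∃r.C ⊔ A)?  L(d) = {∃s.A} ∪ {(∀r.¬C ⊓ ¬A)}
   clash {C, ¬C} at an ∃-successor — d ∈ (∃r.C ⊔ A)
2. Hence d : (∃r.C ⊔ A): entailed.

Yes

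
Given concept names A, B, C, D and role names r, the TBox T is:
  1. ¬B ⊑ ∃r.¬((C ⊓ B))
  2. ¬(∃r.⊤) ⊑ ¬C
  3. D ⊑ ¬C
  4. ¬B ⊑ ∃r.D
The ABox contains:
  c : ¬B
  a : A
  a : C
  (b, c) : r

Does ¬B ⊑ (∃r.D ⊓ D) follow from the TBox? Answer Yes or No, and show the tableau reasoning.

No

1. ¬B ⊑ (∃r.D ⊓ D)  ⇔  (¬B ⊓ (∀r.¬D ⊔ ¬D)) unsat w.r.t. T
   apply at x₀: ¬B⊑∃r.¬((C ⊓ B)); ¬B⊑∃r.D
   open: L(x₀) ⊇ {¬B, ¬D, ∃r.(¬C ⊔ ¬B), ∃r.D, ∃r.⊤} (+ ∃-successors)
2. Hence ¬B ⊑ (∃r.D ⊓ D): not entailed.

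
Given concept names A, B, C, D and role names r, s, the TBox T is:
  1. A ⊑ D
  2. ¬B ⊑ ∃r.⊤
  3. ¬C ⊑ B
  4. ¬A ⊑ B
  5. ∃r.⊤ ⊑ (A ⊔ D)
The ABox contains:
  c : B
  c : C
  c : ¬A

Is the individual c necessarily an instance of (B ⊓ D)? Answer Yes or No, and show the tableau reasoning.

1. c : (B ⊓ D)?  L(c) = {B, C, ¬A} ∪ {(¬B ⊔ ¬D)}
   open: L(c) ⊇ {B, C, ¬A, ¬D, ∀r.⊥} — c ∉ (B ⊓ D) possible
2. Hence c : (B ⊓ D): not entailed.

No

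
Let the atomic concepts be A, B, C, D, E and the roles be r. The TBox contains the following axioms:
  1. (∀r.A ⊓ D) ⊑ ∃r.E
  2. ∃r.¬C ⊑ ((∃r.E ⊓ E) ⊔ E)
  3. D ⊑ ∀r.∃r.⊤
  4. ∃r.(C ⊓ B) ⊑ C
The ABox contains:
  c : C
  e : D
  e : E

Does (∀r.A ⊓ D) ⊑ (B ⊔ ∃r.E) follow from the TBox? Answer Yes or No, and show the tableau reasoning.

1. (∀r.A ⊓ D) ⊑ (B ⊔ ∃r.E)  ⇔  ((∀r.A ⊓ D) ⊓ (¬B ⊓ ∀r.¬E)) unsat w.r.t. T
   all branches close; clash {E, ¬E} at an ∃-successor
2. Hence (∀r.A ⊓ D) ⊑ (B ⊔ ∃r.E): entailed.

Yes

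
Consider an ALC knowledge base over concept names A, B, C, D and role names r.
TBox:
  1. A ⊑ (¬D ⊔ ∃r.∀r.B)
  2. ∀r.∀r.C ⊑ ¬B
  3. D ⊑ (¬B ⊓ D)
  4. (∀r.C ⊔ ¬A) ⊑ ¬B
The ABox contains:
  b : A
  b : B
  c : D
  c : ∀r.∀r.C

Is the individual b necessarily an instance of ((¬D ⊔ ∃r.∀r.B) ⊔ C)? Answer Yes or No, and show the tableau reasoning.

Yes

1. b : ((¬D ⊔ ∃r.∀r.B) ⊔ C)?  L(b) = {A, B} ∪ {((D ⊓ ∀r.∃r.¬B) ⊓ ¬C)}
   clash {B, ¬B} at b — b ∈ ((¬D ⊔ ∃r.∀r.B) ⊔ C)
2. Hence b : ((¬D ⊔ ∃r.∀r.B) ⊔ C): entailed.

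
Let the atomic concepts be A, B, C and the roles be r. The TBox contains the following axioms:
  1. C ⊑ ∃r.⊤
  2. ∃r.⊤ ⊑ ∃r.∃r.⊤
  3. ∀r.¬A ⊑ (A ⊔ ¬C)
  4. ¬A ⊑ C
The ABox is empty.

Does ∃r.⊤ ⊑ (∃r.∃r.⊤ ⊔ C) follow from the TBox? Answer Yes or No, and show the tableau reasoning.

Yes

1. ∃r.⊤ ⊑ (∃r.∃r.⊤ ⊔ C)  ⇔  (∃r.⊤ ⊓ (∀r.∀r.⊥ ⊓ ¬C)) unsat w.r.t. T
   all branches close; clash {C, ¬C} at x₀
2. Hence ∃r.⊤ ⊑ (∃r.∃r.⊤ ⊔ C): entailed.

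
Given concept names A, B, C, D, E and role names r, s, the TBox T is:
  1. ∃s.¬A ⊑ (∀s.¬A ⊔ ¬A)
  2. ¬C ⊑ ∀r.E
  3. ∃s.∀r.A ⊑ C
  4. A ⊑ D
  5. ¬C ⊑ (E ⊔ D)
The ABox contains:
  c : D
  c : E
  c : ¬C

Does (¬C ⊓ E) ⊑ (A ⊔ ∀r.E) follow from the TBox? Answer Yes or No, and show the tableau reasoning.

1. (¬C ⊓ E) ⊑ (A ⊔ ∀r.E)  ⇔  ((¬C ⊓ E) ⊓ (¬A ⊓ ∃r.¬E)) unsat w.r.t. T
   all branches close; clash {C, ¬C} at x₀
2. Hence (¬C ⊓ E) ⊑ (A ⊔ ∀r.E): entailed.

Yes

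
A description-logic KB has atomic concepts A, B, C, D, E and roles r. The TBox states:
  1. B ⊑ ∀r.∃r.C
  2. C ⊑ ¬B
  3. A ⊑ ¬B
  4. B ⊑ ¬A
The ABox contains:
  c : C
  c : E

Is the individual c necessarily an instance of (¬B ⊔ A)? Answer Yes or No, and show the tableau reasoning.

Yes

1. c : (¬B ⊔ A)?  L(c) = {C, E} ∪ {(B ⊓ ¬A)}
   clash {B, ¬B} at c — c ∈ (¬B ⊔ A)
2. Hence c : (¬B ⊔ A): entailed.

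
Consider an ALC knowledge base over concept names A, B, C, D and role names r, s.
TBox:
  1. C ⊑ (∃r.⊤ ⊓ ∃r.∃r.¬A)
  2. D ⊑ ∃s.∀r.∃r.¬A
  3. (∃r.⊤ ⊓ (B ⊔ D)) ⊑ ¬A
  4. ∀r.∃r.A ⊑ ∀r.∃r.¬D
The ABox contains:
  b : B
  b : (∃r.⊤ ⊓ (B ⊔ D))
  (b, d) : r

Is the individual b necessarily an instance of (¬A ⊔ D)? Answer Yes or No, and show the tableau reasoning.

1. b : (¬A ⊔ D)?  L(b) = {B, (∃r.⊤ ⊓ (B ⊔ D))} ∪ {(A ⊓ ¬D)}
   clash {A, ¬A} at b — b ∈ (¬A ⊔ D)
2. Hence b : (¬A ⊔ D): entailed.

Yes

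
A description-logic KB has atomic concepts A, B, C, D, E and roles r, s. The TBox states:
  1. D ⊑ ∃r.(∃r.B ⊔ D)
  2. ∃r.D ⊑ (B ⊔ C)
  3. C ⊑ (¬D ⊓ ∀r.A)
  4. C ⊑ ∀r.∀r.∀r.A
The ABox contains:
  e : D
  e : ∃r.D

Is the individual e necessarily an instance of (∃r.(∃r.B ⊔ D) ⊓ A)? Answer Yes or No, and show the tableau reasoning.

1. e : (∃r.(∃r.B ⊔ D) ⊓ A)?  L(e) = {D, ∃r.D} ∪ {(∀r.(∀r.¬B ⊓ ¬D) ⊔ ¬A)}
   apply at e: D⊑∃r.(∃r.B ⊔ D); ∃r.D⊑(B ⊔ C)
   open: L(e) ⊇ {B, D, ¬A, ¬C, ∃r.(∃r.B ⊔ D), …} (+ ∃-successors) — e ∉ (∃r.(∃r.B ⊔ D) ⊓ A) possible
2. Hence e : (∃r.(∃r.B ⊔ D) ⊓ A): not entailed.

No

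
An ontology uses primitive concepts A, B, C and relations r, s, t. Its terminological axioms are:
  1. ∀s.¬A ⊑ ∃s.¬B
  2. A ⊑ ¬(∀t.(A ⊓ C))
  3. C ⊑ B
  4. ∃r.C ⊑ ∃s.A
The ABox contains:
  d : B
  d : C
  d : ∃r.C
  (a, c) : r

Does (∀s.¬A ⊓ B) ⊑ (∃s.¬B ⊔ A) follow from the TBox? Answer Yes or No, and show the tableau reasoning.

1. (∀s.¬A ⊓ B) ⊑ (∃s.¬B ⊔ A)  ⇔  ((∀s.¬A ⊓ B) ⊓ (∀s.B ⊓ ¬A)) unsat w.r.t. T
   all branches close; clash {A, ¬A} at an ∃-successor
2. Hence (∀s.¬A ⊓ B) ⊑ (∃s.¬B ⊔ A): entailed.

Yes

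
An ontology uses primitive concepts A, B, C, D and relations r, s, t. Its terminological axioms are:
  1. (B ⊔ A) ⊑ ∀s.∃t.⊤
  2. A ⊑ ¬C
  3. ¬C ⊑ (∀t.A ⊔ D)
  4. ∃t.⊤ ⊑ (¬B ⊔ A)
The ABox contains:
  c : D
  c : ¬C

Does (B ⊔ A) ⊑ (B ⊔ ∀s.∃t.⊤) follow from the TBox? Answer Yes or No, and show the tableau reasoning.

1. (B ⊔ A) ⊑ (B ⊔ ∀s.∃t.⊤)  ⇔  ((B ⊔ A) ⊓ (¬B ⊓ ∃s.∀t.⊥)) unsat w.r.t. T
   all branches close; clash ⊥ at an ∃-successor
2. Hence (B ⊔ A) ⊑ (B ⊔ ∀s.∃t.⊤): entailed.

Yes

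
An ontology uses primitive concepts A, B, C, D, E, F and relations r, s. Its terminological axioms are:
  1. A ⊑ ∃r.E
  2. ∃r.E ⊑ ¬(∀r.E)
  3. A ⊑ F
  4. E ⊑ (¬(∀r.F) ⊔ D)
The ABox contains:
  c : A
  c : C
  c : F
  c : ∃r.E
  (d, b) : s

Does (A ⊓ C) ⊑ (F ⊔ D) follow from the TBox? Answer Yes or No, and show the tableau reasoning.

Yes

1. (A ⊓ C) ⊑ (F ⊔ D)  ⇔  ((A ⊓ C) ⊓ (¬F ⊓ ¬D)) unsat w.r.t. T
   all branches close; clash {F, ¬F} at x₀
2. Hence (A ⊓ C) ⊑ (F ⊔ D): entailed.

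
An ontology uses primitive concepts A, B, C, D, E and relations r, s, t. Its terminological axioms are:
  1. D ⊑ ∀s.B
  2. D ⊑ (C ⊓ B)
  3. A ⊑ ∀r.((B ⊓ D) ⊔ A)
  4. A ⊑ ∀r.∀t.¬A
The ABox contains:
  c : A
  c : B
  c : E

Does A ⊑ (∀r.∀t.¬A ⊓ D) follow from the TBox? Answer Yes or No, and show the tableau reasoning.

1. A ⊑ (∀r.∀t.¬A ⊓ D)  ⇔  (A ⊓ (∃r.∃t.A ⊔ ¬D)) unsat w.r.t. T
   apply at x₀: A⊑∀r.((B ⊓ D) ⊔ A); A⊑∀r.∀t.¬A
   open: L(x₀) ⊇ {A, ¬D, ∀r.((B ⊓ D) ⊔ A), ∀r.∀t.¬A}
2. Hence A ⊑ (∀r.∀t.¬A ⊓ D): not entailed.

No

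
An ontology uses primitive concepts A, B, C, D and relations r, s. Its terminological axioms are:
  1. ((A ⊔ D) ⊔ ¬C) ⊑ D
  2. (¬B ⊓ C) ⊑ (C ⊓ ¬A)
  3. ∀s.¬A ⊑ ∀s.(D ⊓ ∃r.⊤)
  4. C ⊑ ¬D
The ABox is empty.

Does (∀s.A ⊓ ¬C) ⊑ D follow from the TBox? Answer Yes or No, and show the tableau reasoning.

Yes

1. (∀s.A ⊓ ¬C) ⊑ D  ⇔  ((∀s.A ⊓ ¬C) ⊓ ¬D) unsat w.r.t. T
   all branches close; clash {C, ¬C} at x₀
2. Hence (∀s.A ⊓ ¬C) ⊑ D: entailed.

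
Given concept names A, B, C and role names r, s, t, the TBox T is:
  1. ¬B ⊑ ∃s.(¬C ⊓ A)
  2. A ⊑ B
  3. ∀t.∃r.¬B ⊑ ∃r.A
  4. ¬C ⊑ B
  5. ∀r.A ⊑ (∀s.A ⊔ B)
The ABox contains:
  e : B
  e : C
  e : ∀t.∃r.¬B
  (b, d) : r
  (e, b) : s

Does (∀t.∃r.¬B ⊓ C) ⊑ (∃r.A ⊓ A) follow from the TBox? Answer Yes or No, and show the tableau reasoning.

No

1. (∀t.∃r.¬B ⊓ C) ⊑ (∃r.A ⊓ A)  ⇔  ((∀t.∃r.¬B ⊓ C) ⊓ (∀r.¬A ⊔ ¬A)) unsat w.r.t. T
   apply at x₀: ∀t.∃r.¬B⊑∃r.A
   open: L(x₀) ⊇ {B, C, ¬A, ∀t.∃r.¬B, ∃r.A, …} (+ ∃-successors)
2. Hence (∀t.∃r.¬B ⊓ C) ⊑ (∃r.A ⊓ A): not entailed.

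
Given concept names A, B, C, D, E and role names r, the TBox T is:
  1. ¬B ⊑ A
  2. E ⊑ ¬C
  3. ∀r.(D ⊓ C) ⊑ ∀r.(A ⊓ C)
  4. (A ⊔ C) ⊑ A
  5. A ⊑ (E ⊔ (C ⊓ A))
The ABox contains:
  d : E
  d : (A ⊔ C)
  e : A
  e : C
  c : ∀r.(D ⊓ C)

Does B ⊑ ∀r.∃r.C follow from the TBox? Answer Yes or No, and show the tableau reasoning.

No

1. B ⊑ ∀r.∃r.C  ⇔  (B ⊓ ∃r.∀r.¬C) unsat w.r.t. T
   open: L(x₀) ⊇ {B, ¬A, ¬C, ¬E, ∃r.(¬D ⊔ ¬C), …} (+ ∃-successors)
2. Hence B ⊑ ∀r.∃r.C: not entailed.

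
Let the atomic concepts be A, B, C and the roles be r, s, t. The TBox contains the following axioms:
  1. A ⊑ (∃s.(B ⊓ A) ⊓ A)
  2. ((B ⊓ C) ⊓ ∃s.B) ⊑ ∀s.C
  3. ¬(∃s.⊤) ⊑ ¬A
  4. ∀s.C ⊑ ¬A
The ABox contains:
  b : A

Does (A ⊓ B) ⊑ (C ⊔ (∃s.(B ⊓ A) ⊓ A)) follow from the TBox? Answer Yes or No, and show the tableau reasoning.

Yes

1. (A ⊓ B) ⊑ (C ⊔ (∃s.(B ⊓ A) ⊓ A))  ⇔  ((A ⊓ B) ⊓ (¬C ⊓ (∀s.(¬B ⊔ ¬A) ⊔ ¬A))) unsat w.r.t. T
   all branches close; clash {A, ¬A} at x₀
2. Hence (A ⊓ B) ⊑ (C ⊔ (∃s.(B ⊓ A) ⊓ A)): entailed.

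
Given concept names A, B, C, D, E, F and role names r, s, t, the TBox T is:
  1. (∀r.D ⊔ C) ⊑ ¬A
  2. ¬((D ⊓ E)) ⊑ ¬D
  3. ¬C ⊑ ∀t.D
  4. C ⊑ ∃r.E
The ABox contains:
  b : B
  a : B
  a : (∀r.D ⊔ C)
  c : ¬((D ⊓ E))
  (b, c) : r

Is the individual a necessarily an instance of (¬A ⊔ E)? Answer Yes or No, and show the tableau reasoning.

Yes

1. a : (¬A ⊔ E)?  L(a) = {B, (∀r.D ⊔ C)} ∪ {(A ⊓ ¬E)}
   clash {A, ¬A} at a — a ∈ (¬A ⊔ E)
2. Hence a : (¬A ⊔ E): entailed.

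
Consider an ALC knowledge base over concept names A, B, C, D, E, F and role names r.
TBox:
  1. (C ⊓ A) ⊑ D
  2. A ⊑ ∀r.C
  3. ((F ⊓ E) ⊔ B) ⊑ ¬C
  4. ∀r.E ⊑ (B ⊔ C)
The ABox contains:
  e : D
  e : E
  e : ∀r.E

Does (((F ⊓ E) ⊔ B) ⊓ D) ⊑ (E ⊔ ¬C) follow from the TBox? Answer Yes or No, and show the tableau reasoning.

Yes

1. (((F ⊓ E) ⊔ B) ⊓ D) ⊑ (E ⊔ ¬C)  ⇔  ((((F ⊓ E) ⊔ B) ⊓ D) ⊓ (¬E ⊓ C)) unsat w.r.t. T
   all branches close; clash {C, ¬C} at x₀
2. Hence (((F ⊓ E) ⊔ B) ⊓ D) ⊑ (E ⊔ ¬C): entailed.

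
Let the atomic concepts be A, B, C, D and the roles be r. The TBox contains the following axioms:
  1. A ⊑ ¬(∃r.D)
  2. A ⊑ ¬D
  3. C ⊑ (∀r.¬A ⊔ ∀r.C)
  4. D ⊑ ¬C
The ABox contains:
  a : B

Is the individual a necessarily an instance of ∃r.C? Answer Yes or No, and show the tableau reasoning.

No

1. a : ∃r.C?  L(a) = {B} ∪ {∀r.¬C}
   open: L(a) ⊇ {B, ¬A, ¬C, ¬D, ∀r.¬C} — a ∉ ∃r.C possible
2. Hence a : ∃r.C: not entailed.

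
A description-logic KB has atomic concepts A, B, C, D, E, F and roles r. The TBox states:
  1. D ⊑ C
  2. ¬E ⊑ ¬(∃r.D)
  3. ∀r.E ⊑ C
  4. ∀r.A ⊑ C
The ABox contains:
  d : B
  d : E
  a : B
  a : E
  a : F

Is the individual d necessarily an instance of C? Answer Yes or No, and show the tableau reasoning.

No

1. d : C?  L(d) = {B, E} ∪ {¬C}
   open: L(d) ⊇ {B, E, ¬C, ¬D, ∃r.¬A, …} (+ ∃-successors) — d ∉ C possible
2. Hence d : C: not entailed.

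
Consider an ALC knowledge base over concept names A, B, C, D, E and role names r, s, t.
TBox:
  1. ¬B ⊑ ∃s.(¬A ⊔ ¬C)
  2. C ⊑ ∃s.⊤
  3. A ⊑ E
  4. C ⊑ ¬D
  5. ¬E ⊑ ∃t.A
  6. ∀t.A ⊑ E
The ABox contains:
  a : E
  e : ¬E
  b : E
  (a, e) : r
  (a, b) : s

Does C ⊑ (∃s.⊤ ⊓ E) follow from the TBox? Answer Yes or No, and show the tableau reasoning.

No

1. C ⊑ (∃s.⊤ ⊓ E)  ⇔  (C ⊓ (∀s.⊥ ⊔ ¬E)) unsat w.r.t. T
   apply at x₀: C⊑∃s.⊤; C⊑¬D
   open: L(x₀) ⊇ {B, C, ¬A, ¬D, ¬E, …} (+ ∃-successors)
2. Hence C ⊑ (∃s.⊤ ⊓ E): not entailed.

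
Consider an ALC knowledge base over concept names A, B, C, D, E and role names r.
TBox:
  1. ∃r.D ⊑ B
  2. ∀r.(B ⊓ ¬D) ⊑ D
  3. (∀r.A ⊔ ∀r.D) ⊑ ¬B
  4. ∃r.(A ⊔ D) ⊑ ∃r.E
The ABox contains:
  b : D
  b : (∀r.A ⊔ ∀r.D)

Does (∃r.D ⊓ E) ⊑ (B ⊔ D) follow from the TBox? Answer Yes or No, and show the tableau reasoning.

Yes

1. (∃r.D ⊓ E) ⊑ (B ⊔ D)  ⇔  ((∃r.D ⊓ E) ⊓ (¬B ⊓ ¬D)) unsat w.r.t. T
   all branches close; clash {B, ¬B} at x₀
2. Hence (∃r.D ⊓ E) ⊑ (B ⊔ D): entailed.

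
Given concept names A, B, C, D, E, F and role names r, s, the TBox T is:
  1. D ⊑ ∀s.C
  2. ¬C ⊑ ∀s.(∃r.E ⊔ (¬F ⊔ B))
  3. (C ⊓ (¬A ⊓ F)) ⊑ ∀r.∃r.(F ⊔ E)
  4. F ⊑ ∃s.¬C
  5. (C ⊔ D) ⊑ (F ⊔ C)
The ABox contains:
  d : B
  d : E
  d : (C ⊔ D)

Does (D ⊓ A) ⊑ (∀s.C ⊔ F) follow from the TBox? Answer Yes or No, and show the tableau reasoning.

1. (D ⊓ A) ⊑ (∀s.C ⊔ F)  ⇔  ((D ⊓ A) ⊓ (∃s.¬C ⊓ ¬F)) unsat w.r.t. T
   all branches close; clash {C, ¬C} at an ∃-successor
2. Hence (D ⊓ A) ⊑ (∀s.C ⊔ F): entailed.

Yes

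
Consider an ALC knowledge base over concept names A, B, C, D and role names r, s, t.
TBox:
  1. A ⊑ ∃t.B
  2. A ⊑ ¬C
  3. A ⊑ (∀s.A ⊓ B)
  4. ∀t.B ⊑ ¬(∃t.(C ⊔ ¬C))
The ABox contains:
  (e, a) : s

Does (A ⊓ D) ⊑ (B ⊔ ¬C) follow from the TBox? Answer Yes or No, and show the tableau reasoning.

Yes

1. (A ⊓ D) ⊑ (B ⊔ ¬C)  ⇔  ((A ⊓ D) ⊓ (¬B ⊓ C)) unsat w.r.t. T
   all branches close; clash {C, ¬C} at x₀
2. Hence (A ⊓ D) ⊑ (B ⊔ ¬C): entailed.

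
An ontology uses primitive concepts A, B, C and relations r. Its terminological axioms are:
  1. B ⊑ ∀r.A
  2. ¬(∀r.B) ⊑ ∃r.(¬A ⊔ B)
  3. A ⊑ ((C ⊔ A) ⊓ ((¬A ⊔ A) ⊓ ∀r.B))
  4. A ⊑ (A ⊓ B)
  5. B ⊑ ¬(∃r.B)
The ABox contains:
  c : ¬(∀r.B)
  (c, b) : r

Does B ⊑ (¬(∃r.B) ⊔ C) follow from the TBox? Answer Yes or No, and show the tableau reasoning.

Yes

1. B ⊑ (¬(∃r.B) ⊔ C)  ⇔  (B ⊓ (∃r.B ⊓ ¬C)) unsat w.r.t. T
   all branches close; clash {B, ¬B} at an ∃-successor
2. Hence B ⊑ (¬(∃r.B) ⊔ C): entailed.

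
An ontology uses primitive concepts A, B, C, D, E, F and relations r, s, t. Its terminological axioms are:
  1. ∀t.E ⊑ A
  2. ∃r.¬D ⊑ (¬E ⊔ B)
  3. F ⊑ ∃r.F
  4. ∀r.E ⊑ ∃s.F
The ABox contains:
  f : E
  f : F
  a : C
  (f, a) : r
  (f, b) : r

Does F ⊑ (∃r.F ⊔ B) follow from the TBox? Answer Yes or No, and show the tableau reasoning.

1. F ⊑ (∃r.F ⊔ B)  ⇔  (F ⊓ (∀r.¬F ⊓ ¬B)) unsat w.r.t. T
   all branches close; clash {B, ¬B} at x₀
2. Hence F ⊑ (∃r.F ⊔ B): entailed.

Yes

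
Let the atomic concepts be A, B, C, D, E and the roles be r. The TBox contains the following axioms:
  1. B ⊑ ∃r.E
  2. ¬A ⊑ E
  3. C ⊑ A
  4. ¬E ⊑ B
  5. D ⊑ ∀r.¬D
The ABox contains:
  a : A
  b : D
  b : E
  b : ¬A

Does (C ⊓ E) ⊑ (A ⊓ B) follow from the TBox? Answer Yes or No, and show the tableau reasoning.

No

1. (C ⊓ E) ⊑ (A ⊓ B)  ⇔  ((C ⊓ E) ⊓ (¬A ⊔ ¬B)) unsat w.r.t. T
   apply at x₀: C⊑A
   open: L(x₀) ⊇ {A, C, E, ¬B, ¬D}
2. Hence (C ⊓ E) ⊑ (A ⊓ B): not entailed.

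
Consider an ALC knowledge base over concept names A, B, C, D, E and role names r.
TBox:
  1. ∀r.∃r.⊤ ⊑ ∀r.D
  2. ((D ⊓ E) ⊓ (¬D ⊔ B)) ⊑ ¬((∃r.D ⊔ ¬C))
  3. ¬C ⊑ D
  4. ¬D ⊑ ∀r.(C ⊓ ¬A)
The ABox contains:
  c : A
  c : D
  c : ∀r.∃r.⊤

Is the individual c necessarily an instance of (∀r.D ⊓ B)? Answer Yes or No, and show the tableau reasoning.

No

1. c : (∀r.D ⊓ B)?  L(c) = {A, D, ∀r.∃r.⊤} ∪ {(∃r.¬D ⊔ ¬B)}
   apply at c: ∀r.∃r.⊤⊑∀r.D
   open: L(c) ⊇ {A, D, ¬B, ¬E, ∀r.D, …} — c ∉ (∀r.D ⊓ B) possible
2. Hence c : (∀r.D ⊓ B): not entailed.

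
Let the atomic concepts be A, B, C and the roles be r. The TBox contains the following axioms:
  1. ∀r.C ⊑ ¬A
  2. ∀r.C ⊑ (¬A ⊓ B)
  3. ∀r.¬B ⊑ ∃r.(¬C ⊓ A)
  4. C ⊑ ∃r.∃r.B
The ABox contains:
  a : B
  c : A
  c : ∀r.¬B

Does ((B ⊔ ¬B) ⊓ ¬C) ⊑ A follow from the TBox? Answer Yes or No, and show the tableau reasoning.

1. ((B ⊔ ¬B) ⊓ ¬C) ⊑ A  ⇔  (((B ⊔ ¬B) ⊓ ¬C) ⊓ ¬A) unsat w.r.t. T
   open: L(x₀) ⊇ {B, ¬A, ¬C, ∃r.B, ∃r.¬C} (+ ∃-successors)
2. Hence ((B ⊔ ¬B) ⊓ ¬C) ⊑ A: not entailed.

No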